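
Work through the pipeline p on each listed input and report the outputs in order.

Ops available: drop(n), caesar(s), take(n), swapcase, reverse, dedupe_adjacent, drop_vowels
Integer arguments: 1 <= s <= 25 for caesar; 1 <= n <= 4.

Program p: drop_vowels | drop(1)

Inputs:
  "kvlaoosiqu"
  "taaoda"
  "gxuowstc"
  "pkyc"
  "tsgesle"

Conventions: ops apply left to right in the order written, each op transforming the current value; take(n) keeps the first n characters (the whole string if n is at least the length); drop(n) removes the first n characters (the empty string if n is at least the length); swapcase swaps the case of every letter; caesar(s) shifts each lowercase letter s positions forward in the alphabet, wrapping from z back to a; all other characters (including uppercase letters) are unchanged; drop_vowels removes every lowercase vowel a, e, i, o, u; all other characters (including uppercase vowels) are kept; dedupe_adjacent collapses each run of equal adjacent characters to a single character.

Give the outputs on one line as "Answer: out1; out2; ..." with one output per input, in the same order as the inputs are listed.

"vlsq"; "d"; "xwstc"; "kyc"; "sgsl"

Execution, op by op:
  "kvlaoosiqu" -> "kvlsq" -> "vlsq"
  "taaoda" -> "td" -> "d"
  "gxuowstc" -> "gxwstc" -> "xwstc"
  "pkyc" -> "pkyc" -> "kyc"
  "tsgesle" -> "tsgsl" -> "sgsl"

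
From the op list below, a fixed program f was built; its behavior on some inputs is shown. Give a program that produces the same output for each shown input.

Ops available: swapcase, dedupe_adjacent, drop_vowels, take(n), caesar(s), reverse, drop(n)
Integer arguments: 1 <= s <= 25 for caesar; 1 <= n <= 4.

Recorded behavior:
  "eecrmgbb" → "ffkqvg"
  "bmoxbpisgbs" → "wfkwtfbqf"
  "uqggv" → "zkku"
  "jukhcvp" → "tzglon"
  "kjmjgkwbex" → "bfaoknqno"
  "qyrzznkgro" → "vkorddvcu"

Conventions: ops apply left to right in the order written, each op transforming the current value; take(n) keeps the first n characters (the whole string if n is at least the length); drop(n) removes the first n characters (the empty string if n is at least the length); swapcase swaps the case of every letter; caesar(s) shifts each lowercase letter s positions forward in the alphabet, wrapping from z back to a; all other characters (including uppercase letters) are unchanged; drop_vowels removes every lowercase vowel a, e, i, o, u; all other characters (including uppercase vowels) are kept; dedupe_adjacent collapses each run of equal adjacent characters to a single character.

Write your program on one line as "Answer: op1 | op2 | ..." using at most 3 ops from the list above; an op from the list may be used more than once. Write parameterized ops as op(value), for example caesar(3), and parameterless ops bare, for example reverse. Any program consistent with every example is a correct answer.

drop_vowels | caesar(4) | reverse

Check, running the answer program on each example:
  "eecrmgbb" -> "crmgbb" -> "gvqkff" -> "ffkqvg"
  "bmoxbpisgbs" -> "bmxbpsgbs" -> "fqbftwkfw" -> "wfkwtfbqf"
  "uqggv" -> "qggv" -> "ukkz" -> "zkku"
  "jukhcvp" -> "jkhcvp" -> "nolgzt" -> "tzglon"
  "kjmjgkwbex" -> "kjmjgkwbx" -> "onqnkoafb" -> "bfaoknqno"
  "qyrzznkgro" -> "qyrzznkgr" -> "ucvddrokv" -> "vkorddvcu"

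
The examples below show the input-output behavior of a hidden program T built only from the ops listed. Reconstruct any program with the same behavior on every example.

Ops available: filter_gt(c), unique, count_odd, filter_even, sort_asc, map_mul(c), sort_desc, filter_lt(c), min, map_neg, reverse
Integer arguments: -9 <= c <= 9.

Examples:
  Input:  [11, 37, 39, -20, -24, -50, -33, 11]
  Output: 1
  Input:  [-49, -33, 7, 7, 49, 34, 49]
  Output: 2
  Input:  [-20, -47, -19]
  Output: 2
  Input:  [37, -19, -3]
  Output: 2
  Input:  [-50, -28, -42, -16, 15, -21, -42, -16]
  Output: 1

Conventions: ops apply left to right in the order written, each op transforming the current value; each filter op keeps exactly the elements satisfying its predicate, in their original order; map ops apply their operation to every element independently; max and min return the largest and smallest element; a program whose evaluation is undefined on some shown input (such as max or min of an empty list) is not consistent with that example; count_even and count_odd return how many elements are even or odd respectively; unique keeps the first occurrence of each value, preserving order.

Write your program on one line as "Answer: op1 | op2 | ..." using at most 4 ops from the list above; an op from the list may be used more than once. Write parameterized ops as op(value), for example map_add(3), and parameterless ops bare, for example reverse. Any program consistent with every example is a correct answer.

map_neg | filter_gt(-3) | sort_desc | count_odd

Check, running the answer program on each example:
  [11, 37, 39, -20, -24, -50, -33, 11] -> [-11, -37, -39, 20, 24, 50, 33, -11] -> [20, 24, 50, 33] -> [50, 33, 24, 20] -> 1
  [-49, -33, 7, 7, 49, 34, 49] -> [49, 33, -7, -7, -49, -34, -49] -> [49, 33] -> [49, 33] -> 2
  [-20, -47, -19] -> [20, 47, 19] -> [20, 47, 19] -> [47, 20, 19] -> 2
  [37, -19, -3] -> [-37, 19, 3] -> [19, 3] -> [19, 3] -> 2
  [-50, -28, -42, -16, 15, -21, -42, -16] -> [50, 28, 42, 16, -15, 21, 42, 16] -> [50, 28, 42, 16, 21, 42, 16] -> [50, 42, 42, 28, 21, 16, 16] -> 1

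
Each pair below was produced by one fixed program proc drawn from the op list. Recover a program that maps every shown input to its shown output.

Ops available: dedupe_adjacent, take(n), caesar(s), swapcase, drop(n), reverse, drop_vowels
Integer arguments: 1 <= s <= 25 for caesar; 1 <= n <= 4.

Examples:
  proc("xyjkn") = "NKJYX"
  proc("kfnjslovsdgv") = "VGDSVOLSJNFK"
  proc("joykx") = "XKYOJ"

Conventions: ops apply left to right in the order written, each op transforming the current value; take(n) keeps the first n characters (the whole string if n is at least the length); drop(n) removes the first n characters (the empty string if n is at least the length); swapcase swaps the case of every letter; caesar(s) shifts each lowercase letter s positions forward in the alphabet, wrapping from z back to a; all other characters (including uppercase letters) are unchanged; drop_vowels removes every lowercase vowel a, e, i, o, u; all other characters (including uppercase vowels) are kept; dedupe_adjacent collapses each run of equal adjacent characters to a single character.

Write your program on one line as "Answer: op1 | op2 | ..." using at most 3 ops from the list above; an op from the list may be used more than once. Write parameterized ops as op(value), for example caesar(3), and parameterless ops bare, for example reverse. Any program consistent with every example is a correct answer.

reverse | swapcase

Check, running the answer program on each example:
  "xyjkn" -> "nkjyx" -> "NKJYX"
  "kfnjslovsdgv" -> "vgdsvolsjnfk" -> "VGDSVOLSJNFK"
  "joykx" -> "xkyoj" -> "XKYOJ"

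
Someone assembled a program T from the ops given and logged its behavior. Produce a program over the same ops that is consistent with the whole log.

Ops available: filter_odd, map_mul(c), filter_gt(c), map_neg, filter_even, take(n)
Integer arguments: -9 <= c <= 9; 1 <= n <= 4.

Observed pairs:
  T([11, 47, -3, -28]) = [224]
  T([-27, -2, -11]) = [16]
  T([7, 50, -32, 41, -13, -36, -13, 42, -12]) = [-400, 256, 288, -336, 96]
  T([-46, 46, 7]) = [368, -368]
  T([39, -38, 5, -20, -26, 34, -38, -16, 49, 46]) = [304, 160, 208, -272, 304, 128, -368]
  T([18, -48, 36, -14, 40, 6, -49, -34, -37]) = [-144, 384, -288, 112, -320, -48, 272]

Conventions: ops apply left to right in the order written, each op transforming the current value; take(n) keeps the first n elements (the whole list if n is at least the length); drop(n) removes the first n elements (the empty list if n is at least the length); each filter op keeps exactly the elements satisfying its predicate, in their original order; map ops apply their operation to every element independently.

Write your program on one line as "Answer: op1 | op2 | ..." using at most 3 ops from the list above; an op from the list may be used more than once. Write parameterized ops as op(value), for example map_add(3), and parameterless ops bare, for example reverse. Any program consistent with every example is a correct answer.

filter_even | map_mul(8) | map_neg

Check, running the answer program on each example:
  [11, 47, -3, -28] -> [-28] -> [-224] -> [224]
  [-27, -2, -11] -> [-2] -> [-16] -> [16]
  [7, 50, -32, 41, -13, -36, -13, 42, -12] -> [50, -32, -36, 42, -12] -> [400, -256, -288, 336, -96] -> [-400, 256, 288, -336, 96]
  [-46, 46, 7] -> [-46, 46] -> [-368, 368] -> [368, -368]
  [39, -38, 5, -20, -26, 34, -38, -16, 49, 46] -> [-38, -20, -26, 34, -38, -16, 46] -> [-304, -160, -208, 272, -304, -128, 368] -> [304, 160, 208, -272, 304, 128, -368]
  [18, -48, 36, -14, 40, 6, -49, -34, -37] -> [18, -48, 36, -14, 40, 6, -34] -> [144, -384, 288, -112, 320, 48, -272] -> [-144, 384, -288, 112, -320, -48, 272]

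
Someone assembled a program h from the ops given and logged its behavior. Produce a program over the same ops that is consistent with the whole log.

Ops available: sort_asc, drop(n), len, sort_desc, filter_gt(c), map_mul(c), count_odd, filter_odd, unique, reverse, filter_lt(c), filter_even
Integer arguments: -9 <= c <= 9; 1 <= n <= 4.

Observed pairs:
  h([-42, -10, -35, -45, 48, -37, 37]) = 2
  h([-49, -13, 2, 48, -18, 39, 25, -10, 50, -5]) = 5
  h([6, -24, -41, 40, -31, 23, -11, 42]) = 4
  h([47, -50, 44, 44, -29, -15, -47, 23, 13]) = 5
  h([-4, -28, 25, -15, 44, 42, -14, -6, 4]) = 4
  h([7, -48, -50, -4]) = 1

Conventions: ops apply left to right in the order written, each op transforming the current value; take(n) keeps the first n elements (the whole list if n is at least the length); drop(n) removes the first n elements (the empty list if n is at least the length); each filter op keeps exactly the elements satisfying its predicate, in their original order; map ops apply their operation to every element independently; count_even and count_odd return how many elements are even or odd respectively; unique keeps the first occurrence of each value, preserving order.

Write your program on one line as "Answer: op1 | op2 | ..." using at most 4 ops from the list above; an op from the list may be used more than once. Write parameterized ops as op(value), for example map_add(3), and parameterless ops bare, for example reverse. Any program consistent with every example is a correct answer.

sort_desc | sort_asc | filter_gt(0) | len

Check, running the answer program on each example:
  [-42, -10, -35, -45, 48, -37, 37] -> [48, 37, -10, -35, -37, -42, -45] -> [-45, -42, -37, -35, -10, 37, 48] -> [37, 48] -> 2
  [-49, -13, 2, 48, -18, 39, 25, -10, 50, -5] -> [50, 48, 39, 25, 2, -5, -10, -13, -18, -49] -> [-49, -18, -13, -10, -5, 2, 25, 39, 48, 50] -> [2, 25, 39, 48, 50] -> 5
  [6, -24, -41, 40, -31, 23, -11, 42] -> [42, 40, 23, 6, -11, -24, -31, -41] -> [-41, -31, -24, -11, 6, 23, 40, 42] -> [6, 23, 40, 42] -> 4
  [47, -50, 44, 44, -29, -15, -47, 23, 13] -> [47, 44, 44, 23, 13, -15, -29, -47, -50] -> [-50, -47, -29, -15, 13, 23, 44, 44, 47] -> [13, 23, 44, 44, 47] -> 5
  [-4, -28, 25, -15, 44, 42, -14, -6, 4] -> [44, 42, 25, 4, -4, -6, -14, -15, -28] -> [-28, -15, -14, -6, -4, 4, 25, 42, 44] -> [4, 25, 42, 44] -> 4
  [7, -48, -50, -4] -> [7, -4, -48, -50] -> [-50, -48, -4, 7] -> [7] -> 1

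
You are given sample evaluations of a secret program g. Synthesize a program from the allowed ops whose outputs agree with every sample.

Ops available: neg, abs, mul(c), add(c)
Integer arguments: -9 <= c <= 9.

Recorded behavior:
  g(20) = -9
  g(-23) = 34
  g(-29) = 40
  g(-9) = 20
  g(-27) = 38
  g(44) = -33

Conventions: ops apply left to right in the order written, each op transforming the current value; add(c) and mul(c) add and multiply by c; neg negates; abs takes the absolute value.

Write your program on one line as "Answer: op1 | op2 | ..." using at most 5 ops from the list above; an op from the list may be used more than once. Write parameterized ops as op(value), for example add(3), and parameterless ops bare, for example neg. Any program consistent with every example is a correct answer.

neg | add(5) | neg | add(-6) | neg

Check, running the answer program on each example:
  20 -> -20 -> -15 -> 15 -> 9 -> -9
  -23 -> 23 -> 28 -> -28 -> -34 -> 34
  -29 -> 29 -> 34 -> -34 -> -40 -> 40
  -9 -> 9 -> 14 -> -14 -> -20 -> 20
  -27 -> 27 -> 32 -> -32 -> -38 -> 38
  44 -> -44 -> -39 -> 39 -> 33 -> -33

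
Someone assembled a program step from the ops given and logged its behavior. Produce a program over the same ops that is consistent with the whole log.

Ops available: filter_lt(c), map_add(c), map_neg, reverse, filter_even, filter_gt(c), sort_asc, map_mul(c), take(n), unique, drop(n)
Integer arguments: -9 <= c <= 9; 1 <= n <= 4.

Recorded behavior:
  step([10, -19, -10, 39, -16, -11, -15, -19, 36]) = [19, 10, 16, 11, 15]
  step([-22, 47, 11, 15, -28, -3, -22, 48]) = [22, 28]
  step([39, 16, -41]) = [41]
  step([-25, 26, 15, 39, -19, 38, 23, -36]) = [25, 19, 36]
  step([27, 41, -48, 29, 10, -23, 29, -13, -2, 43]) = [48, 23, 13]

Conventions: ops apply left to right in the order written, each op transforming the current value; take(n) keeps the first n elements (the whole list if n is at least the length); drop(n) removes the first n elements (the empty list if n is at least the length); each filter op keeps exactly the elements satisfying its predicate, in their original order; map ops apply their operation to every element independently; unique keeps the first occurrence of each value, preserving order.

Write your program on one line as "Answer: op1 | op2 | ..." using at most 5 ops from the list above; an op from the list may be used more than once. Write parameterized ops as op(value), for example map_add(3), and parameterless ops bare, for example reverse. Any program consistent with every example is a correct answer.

unique | reverse | map_neg | filter_gt(9) | reverse

Check, running the answer program on each example:
  [10, -19, -10, 39, -16, -11, -15, -19, 36] -> [10, -19, -10, 39, -16, -11, -15, 36] -> [36, -15, -11, -16, 39, -10, -19, 10] -> [-36, 15, 11, 16, -39, 10, 19, -10] -> [15, 11, 16, 10, 19] -> [19, 10, 16, 11, 15]
  [-22, 47, 11, 15, -28, -3, -22, 48] -> [-22, 47, 11, 15, -28, -3, 48] -> [48, -3, -28, 15, 11, 47, -22] -> [-48, 3, 28, -15, -11, -47, 22] -> [28, 22] -> [22, 28]
  [39, 16, -41] -> [39, 16, -41] -> [-41, 16, 39] -> [41, -16, -39] -> [41] -> [41]
  [-25, 26, 15, 39, -19, 38, 23, -36] -> [-25, 26, 15, 39, -19, 38, 23, -36] -> [-36, 23, 38, -19, 39, 15, 26, -25] -> [36, -23, -38, 19, -39, -15, -26, 25] -> [36, 19, 25] -> [25, 19, 36]
  [27, 41, -48, 29, 10, -23, 29, -13, -2, 43] -> [27, 41, -48, 29, 10, -23, -13, -2, 43] -> [43, -2, -13, -23, 10, 29, -48, 41, 27] -> [-43, 2, 13, 23, -10, -29, 48, -41, -27] -> [13, 23, 48] -> [48, 23, 13]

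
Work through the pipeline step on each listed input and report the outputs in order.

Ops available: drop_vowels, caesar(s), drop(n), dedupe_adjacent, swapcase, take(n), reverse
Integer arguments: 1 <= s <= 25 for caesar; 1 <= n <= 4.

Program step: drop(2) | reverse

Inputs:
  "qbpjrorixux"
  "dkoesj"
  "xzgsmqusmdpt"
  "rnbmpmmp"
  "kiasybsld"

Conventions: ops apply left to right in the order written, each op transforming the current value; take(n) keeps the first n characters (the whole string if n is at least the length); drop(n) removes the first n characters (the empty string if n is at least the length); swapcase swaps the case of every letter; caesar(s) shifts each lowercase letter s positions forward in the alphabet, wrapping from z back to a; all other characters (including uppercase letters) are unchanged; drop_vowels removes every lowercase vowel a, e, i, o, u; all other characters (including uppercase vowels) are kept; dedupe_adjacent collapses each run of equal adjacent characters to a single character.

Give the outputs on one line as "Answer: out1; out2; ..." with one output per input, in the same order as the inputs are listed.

"xuxirorjp"; "jseo"; "tpdmsuqmsg"; "pmmpmb"; "dlsbysa"

Execution, op by op:
  "qbpjrorixux" -> "pjrorixux" -> "xuxirorjp"
  "dkoesj" -> "oesj" -> "jseo"
  "xzgsmqusmdpt" -> "gsmqusmdpt" -> "tpdmsuqmsg"
  "rnbmpmmp" -> "bmpmmp" -> "pmmpmb"
  "kiasybsld" -> "asybsld" -> "dlsbysa"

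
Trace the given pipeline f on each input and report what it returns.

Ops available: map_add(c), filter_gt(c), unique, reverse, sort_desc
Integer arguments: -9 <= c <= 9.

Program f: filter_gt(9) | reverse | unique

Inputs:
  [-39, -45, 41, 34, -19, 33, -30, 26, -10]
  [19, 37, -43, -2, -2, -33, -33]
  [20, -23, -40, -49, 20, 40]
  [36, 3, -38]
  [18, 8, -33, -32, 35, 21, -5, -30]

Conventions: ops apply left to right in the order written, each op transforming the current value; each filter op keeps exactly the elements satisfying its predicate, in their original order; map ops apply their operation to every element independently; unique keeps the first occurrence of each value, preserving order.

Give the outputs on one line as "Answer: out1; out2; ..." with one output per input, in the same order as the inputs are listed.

Execution, op by op:
  [-39, -45, 41, 34, -19, 33, -30, 26, -10] -> [41, 34, 33, 26] -> [26, 33, 34, 41] -> [26, 33, 34, 41]
  [19, 37, -43, -2, -2, -33, -33] -> [19, 37] -> [37, 19] -> [37, 19]
  [20, -23, -40, -49, 20, 40] -> [20, 20, 40] -> [40, 20, 20] -> [40, 20]
  [36, 3, -38] -> [36] -> [36] -> [36]
  [18, 8, -33, -32, 35, 21, -5, -30] -> [18, 35, 21] -> [21, 35, 18] -> [21, 35, 18]

[26, 33, 34, 41]; [37, 19]; [40, 20]; [36]; [21, 35, 18]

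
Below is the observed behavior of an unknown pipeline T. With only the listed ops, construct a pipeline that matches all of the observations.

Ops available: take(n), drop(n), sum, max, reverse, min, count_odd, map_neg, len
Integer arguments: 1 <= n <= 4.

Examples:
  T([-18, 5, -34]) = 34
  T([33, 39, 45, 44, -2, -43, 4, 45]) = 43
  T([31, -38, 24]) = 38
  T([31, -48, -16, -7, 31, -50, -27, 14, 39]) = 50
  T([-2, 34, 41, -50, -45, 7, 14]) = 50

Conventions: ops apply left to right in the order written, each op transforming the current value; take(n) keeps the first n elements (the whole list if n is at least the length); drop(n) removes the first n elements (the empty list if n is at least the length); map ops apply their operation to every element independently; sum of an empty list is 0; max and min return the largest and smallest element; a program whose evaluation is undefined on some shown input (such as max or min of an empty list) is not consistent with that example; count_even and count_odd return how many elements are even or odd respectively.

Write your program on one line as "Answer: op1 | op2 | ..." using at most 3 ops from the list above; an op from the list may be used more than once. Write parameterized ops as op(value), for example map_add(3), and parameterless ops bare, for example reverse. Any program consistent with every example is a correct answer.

map_neg | max

Check, running the answer program on each example:
  [-18, 5, -34] -> [18, -5, 34] -> 34
  [33, 39, 45, 44, -2, -43, 4, 45] -> [-33, -39, -45, -44, 2, 43, -4, -45] -> 43
  [31, -38, 24] -> [-31, 38, -24] -> 38
  [31, -48, -16, -7, 31, -50, -27, 14, 39] -> [-31, 48, 16, 7, -31, 50, 27, -14, -39] -> 50
  [-2, 34, 41, -50, -45, 7, 14] -> [2, -34, -41, 50, 45, -7, -14] -> 50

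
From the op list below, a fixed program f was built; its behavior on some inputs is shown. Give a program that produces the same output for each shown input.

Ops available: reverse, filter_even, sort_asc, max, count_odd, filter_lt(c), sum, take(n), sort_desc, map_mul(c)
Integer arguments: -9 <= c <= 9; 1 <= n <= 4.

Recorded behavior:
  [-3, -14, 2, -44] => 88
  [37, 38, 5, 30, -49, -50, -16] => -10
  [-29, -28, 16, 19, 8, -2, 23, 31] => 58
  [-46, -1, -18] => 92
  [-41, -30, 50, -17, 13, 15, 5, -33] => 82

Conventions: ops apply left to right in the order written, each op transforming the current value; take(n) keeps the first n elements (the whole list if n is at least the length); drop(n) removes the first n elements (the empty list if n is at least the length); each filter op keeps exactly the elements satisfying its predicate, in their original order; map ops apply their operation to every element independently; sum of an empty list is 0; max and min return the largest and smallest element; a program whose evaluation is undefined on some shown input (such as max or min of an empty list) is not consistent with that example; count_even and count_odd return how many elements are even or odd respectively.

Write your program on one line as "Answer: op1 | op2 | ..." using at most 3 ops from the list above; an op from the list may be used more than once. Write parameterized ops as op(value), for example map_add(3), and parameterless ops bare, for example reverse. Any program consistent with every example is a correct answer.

map_mul(-2) | take(4) | max

Check, running the answer program on each example:
  [-3, -14, 2, -44] -> [6, 28, -4, 88] -> [6, 28, -4, 88] -> 88
  [37, 38, 5, 30, -49, -50, -16] -> [-74, -76, -10, -60, 98, 100, 32] -> [-74, -76, -10, -60] -> -10
  [-29, -28, 16, 19, 8, -2, 23, 31] -> [58, 56, -32, -38, -16, 4, -46, -62] -> [58, 56, -32, -38] -> 58
  [-46, -1, -18] -> [92, 2, 36] -> [92, 2, 36] -> 92
  [-41, -30, 50, -17, 13, 15, 5, -33] -> [82, 60, -100, 34, -26, -30, -10, 66] -> [82, 60, -100, 34] -> 82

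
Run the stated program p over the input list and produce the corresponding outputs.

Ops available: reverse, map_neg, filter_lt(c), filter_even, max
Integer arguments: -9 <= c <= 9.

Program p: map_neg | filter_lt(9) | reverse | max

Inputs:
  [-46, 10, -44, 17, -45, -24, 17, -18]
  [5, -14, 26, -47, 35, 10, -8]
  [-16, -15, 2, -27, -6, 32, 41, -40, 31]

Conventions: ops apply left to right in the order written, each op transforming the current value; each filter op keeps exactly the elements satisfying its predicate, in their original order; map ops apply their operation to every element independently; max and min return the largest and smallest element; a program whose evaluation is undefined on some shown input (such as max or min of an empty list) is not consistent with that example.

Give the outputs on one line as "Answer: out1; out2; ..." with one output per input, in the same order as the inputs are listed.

-10; 8; 6

Execution, op by op:
  [-46, 10, -44, 17, -45, -24, 17, -18] -> [46, -10, 44, -17, 45, 24, -17, 18] -> [-10, -17, -17] -> [-17, -17, -10] -> -10
  [5, -14, 26, -47, 35, 10, -8] -> [-5, 14, -26, 47, -35, -10, 8] -> [-5, -26, -35, -10, 8] -> [8, -10, -35, -26, -5] -> 8
  [-16, -15, 2, -27, -6, 32, 41, -40, 31] -> [16, 15, -2, 27, 6, -32, -41, 40, -31] -> [-2, 6, -32, -41, -31] -> [-31, -41, -32, 6, -2] -> 6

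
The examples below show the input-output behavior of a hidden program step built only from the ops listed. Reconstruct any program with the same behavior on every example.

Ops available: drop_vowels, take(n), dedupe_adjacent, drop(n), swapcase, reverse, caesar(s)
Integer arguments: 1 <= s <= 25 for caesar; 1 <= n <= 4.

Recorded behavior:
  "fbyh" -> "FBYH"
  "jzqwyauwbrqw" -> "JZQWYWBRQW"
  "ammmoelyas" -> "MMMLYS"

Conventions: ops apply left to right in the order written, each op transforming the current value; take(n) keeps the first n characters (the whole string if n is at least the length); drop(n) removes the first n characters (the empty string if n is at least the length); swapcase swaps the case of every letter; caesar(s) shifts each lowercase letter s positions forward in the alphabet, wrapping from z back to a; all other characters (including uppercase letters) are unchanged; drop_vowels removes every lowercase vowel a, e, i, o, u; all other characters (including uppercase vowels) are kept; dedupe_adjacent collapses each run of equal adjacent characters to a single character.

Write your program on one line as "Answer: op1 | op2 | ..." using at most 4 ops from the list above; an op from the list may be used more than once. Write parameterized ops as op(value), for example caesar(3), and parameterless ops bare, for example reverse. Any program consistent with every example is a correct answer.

reverse | drop_vowels | swapcase | reverse

Check, running the answer program on each example:
  "fbyh" -> "hybf" -> "hybf" -> "HYBF" -> "FBYH"
  "jzqwyauwbrqw" -> "wqrbwuaywqzj" -> "wqrbwywqzj" -> "WQRBWYWQZJ" -> "JZQWYWBRQW"
  "ammmoelyas" -> "sayleommma" -> "sylmmm" -> "SYLMMM" -> "MMMLYS"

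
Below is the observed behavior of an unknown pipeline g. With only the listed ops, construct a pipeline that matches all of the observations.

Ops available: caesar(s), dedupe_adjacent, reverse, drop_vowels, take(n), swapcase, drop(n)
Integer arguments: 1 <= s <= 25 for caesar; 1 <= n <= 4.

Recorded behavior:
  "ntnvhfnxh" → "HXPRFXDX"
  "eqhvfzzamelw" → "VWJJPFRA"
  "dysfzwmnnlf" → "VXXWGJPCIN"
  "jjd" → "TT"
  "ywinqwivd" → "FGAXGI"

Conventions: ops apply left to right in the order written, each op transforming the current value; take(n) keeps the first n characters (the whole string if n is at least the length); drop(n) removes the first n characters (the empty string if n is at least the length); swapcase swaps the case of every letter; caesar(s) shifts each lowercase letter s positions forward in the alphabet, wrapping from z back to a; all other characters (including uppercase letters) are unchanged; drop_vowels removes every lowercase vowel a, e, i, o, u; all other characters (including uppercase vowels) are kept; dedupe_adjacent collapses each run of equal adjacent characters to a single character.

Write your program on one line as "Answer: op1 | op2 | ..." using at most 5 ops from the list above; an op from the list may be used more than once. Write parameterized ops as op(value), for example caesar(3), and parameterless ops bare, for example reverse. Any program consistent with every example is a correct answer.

reverse | drop(1) | drop_vowels | caesar(10) | swapcase

Check, running the answer program on each example:
  "ntnvhfnxh" -> "hxnfhvntn" -> "xnfhvntn" -> "xnfhvntn" -> "hxprfxdx" -> "HXPRFXDX"
  "eqhvfzzamelw" -> "wlemazzfvhqe" -> "lemazzfvhqe" -> "lmzzfvhq" -> "vwjjpfra" -> "VWJJPFRA"
  "dysfzwmnnlf" -> "flnnmwzfsyd" -> "lnnmwzfsyd" -> "lnnmwzfsyd" -> "vxxwgjpcin" -> "VXXWGJPCIN"
  "jjd" -> "djj" -> "jj" -> "jj" -> "tt" -> "TT"
  "ywinqwivd" -> "dviwqniwy" -> "viwqniwy" -> "vwqnwy" -> "fgaxgi" -> "FGAXGI"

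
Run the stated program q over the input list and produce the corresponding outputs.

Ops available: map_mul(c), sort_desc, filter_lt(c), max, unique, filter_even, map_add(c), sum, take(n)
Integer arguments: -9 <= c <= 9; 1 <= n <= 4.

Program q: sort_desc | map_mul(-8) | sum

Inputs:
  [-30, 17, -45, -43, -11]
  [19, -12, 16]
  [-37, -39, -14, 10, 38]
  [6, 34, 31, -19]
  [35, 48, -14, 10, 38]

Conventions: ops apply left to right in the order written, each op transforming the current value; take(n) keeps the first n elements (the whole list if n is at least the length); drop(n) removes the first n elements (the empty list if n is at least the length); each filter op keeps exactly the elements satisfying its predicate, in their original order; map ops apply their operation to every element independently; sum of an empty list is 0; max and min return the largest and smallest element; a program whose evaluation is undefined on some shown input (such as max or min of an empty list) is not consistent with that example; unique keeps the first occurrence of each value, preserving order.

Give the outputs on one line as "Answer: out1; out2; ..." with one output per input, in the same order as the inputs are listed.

Execution, op by op:
  [-30, 17, -45, -43, -11] -> [17, -11, -30, -43, -45] -> [-136, 88, 240, 344, 360] -> 896
  [19, -12, 16] -> [19, 16, -12] -> [-152, -128, 96] -> -184
  [-37, -39, -14, 10, 38] -> [38, 10, -14, -37, -39] -> [-304, -80, 112, 296, 312] -> 336
  [6, 34, 31, -19] -> [34, 31, 6, -19] -> [-272, -248, -48, 152] -> -416
  [35, 48, -14, 10, 38] -> [48, 38, 35, 10, -14] -> [-384, -304, -280, -80, 112] -> -936

896; -184; 336; -416; -936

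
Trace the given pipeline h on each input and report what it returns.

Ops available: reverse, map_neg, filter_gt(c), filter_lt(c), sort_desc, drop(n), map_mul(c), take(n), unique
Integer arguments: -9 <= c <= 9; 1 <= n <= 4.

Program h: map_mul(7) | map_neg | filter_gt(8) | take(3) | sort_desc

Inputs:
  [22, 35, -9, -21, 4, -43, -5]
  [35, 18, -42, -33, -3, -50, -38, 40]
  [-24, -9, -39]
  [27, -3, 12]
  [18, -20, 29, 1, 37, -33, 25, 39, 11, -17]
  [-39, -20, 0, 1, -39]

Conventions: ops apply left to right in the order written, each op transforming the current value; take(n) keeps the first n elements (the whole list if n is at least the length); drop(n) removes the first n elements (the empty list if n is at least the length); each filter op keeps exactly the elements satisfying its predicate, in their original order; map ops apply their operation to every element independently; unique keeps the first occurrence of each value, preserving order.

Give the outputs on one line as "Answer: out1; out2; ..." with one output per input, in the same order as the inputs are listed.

Execution, op by op:
  [22, 35, -9, -21, 4, -43, -5] -> [154, 245, -63, -147, 28, -301, -35] -> [-154, -245, 63, 147, -28, 301, 35] -> [63, 147, 301, 35] -> [63, 147, 301] -> [301, 147, 63]
  [35, 18, -42, -33, -3, -50, -38, 40] -> [245, 126, -294, -231, -21, -350, -266, 280] -> [-245, -126, 294, 231, 21, 350, 266, -280] -> [294, 231, 21, 350, 266] -> [294, 231, 21] -> [294, 231, 21]
  [-24, -9, -39] -> [-168, -63, -273] -> [168, 63, 273] -> [168, 63, 273] -> [168, 63, 273] -> [273, 168, 63]
  [27, -3, 12] -> [189, -21, 84] -> [-189, 21, -84] -> [21] -> [21] -> [21]
  [18, -20, 29, 1, 37, -33, 25, 39, 11, -17] -> [126, -140, 203, 7, 259, -231, 175, 273, 77, -119] -> [-126, 140, -203, -7, -259, 231, -175, -273, -77, 119] -> [140, 231, 119] -> [140, 231, 119] -> [231, 140, 119]
  [-39, -20, 0, 1, -39] -> [-273, -140, 0, 7, -273] -> [273, 140, 0, -7, 273] -> [273, 140, 273] -> [273, 140, 273] -> [273, 273, 140]

[301, 147, 63]; [294, 231, 21]; [273, 168, 63]; [21]; [231, 140, 119]; [273, 273, 140]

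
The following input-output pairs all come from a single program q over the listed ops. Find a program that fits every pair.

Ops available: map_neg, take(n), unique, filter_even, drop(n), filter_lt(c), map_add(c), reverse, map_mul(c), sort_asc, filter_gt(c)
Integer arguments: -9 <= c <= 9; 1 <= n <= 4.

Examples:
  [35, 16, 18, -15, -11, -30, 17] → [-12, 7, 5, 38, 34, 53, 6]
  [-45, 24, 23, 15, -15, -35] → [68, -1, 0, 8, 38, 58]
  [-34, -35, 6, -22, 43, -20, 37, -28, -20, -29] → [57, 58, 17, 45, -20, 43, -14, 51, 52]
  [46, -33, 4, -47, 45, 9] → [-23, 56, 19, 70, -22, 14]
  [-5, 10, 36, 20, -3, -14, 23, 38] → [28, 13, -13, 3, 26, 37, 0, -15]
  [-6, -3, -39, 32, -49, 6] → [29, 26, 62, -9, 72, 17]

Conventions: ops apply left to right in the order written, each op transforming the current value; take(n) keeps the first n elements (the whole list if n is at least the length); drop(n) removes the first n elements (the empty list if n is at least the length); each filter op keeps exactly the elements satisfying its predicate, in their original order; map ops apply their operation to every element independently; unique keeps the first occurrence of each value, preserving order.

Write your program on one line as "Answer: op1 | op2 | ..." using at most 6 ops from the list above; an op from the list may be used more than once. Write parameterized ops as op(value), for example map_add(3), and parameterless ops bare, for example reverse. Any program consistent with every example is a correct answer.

map_neg | map_add(7) | map_add(8) | unique | map_add(8)

Check, running the answer program on each example:
  [35, 16, 18, -15, -11, -30, 17] -> [-35, -16, -18, 15, 11, 30, -17] -> [-28, -9, -11, 22, 18, 37, -10] -> [-20, -1, -3, 30, 26, 45, -2] -> [-20, -1, -3, 30, 26, 45, -2] -> [-12, 7, 5, 38, 34, 53, 6]
  [-45, 24, 23, 15, -15, -35] -> [45, -24, -23, -15, 15, 35] -> [52, -17, -16, -8, 22, 42] -> [60, -9, -8, 0, 30, 50] -> [60, -9, -8, 0, 30, 50] -> [68, -1, 0, 8, 38, 58]
  [-34, -35, 6, -22, 43, -20, 37, -28, -20, -29] -> [34, 35, -6, 22, -43, 20, -37, 28, 20, 29] -> [41, 42, 1, 29, -36, 27, -30, 35, 27, 36] -> [49, 50, 9, 37, -28, 35, -22, 43, 35, 44] -> [49, 50, 9, 37, -28, 35, -22, 43, 44] -> [57, 58, 17, 45, -20, 43, -14, 51, 52]
  [46, -33, 4, -47, 45, 9] -> [-46, 33, -4, 47, -45, -9] -> [-39, 40, 3, 54, -38, -2] -> [-31, 48, 11, 62, -30, 6] -> [-31, 48, 11, 62, -30, 6] -> [-23, 56, 19, 70, -22, 14]
  [-5, 10, 36, 20, -3, -14, 23, 38] -> [5, -10, -36, -20, 3, 14, -23, -38] -> [12, -3, -29, -13, 10, 21, -16, -31] -> [20, 5, -21, -5, 18, 29, -8, -23] -> [20, 5, -21, -5, 18, 29, -8, -23] -> [28, 13, -13, 3, 26, 37, 0, -15]
  [-6, -3, -39, 32, -49, 6] -> [6, 3, 39, -32, 49, -6] -> [13, 10, 46, -25, 56, 1] -> [21, 18, 54, -17, 64, 9] -> [21, 18, 54, -17, 64, 9] -> [29, 26, 62, -9, 72, 17]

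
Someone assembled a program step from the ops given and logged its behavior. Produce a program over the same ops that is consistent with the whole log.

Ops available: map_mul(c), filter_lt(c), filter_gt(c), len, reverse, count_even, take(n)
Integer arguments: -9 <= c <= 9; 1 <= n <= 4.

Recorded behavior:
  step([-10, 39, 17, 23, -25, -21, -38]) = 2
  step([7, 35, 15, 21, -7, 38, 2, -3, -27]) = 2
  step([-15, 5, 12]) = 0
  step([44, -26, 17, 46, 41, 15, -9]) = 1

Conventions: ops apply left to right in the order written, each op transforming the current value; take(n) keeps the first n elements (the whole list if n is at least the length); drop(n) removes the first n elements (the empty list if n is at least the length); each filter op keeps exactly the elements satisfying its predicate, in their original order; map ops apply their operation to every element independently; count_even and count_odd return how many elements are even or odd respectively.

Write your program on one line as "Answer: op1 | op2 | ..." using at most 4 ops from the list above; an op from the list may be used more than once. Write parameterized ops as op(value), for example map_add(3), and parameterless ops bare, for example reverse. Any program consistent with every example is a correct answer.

reverse | take(2) | filter_lt(2) | len

Check, running the answer program on each example:
  [-10, 39, 17, 23, -25, -21, -38] -> [-38, -21, -25, 23, 17, 39, -10] -> [-38, -21] -> [-38, -21] -> 2
  [7, 35, 15, 21, -7, 38, 2, -3, -27] -> [-27, -3, 2, 38, -7, 21, 15, 35, 7] -> [-27, -3] -> [-27, -3] -> 2
  [-15, 5, 12] -> [12, 5, -15] -> [12, 5] -> [] -> 0
  [44, -26, 17, 46, 41, 15, -9] -> [-9, 15, 41, 46, 17, -26, 44] -> [-9, 15] -> [-9] -> 1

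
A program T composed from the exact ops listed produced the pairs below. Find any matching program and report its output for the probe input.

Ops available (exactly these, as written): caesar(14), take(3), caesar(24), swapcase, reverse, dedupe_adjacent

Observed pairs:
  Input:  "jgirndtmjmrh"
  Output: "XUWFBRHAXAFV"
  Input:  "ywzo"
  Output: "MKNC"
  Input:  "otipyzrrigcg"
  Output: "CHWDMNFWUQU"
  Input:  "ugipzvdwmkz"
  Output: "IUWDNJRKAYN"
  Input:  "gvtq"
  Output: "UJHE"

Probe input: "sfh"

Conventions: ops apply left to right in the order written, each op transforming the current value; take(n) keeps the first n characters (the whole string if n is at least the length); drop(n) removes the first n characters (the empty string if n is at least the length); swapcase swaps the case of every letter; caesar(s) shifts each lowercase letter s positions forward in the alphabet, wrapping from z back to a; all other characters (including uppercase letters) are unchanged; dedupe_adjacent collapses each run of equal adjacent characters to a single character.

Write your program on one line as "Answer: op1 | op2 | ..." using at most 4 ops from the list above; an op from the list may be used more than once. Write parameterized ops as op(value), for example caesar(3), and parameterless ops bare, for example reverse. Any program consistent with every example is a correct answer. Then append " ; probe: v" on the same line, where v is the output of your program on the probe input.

caesar(14) | dedupe_adjacent | swapcase ; probe: "GTV"

Check, running the answer program on each example:
  "jgirndtmjmrh" -> "xuwfbrhaxafv" -> "xuwfbrhaxafv" -> "XUWFBRHAXAFV"
  "ywzo" -> "mknc" -> "mknc" -> "MKNC"
  "otipyzrrigcg" -> "chwdmnffwuqu" -> "chwdmnfwuqu" -> "CHWDMNFWUQU"
  "ugipzvdwmkz" -> "iuwdnjrkayn" -> "iuwdnjrkayn" -> "IUWDNJRKAYN"
  "gvtq" -> "ujhe" -> "ujhe" -> "UJHE"
  probe: "sfh" -> "gtv" -> "gtv" -> "GTV"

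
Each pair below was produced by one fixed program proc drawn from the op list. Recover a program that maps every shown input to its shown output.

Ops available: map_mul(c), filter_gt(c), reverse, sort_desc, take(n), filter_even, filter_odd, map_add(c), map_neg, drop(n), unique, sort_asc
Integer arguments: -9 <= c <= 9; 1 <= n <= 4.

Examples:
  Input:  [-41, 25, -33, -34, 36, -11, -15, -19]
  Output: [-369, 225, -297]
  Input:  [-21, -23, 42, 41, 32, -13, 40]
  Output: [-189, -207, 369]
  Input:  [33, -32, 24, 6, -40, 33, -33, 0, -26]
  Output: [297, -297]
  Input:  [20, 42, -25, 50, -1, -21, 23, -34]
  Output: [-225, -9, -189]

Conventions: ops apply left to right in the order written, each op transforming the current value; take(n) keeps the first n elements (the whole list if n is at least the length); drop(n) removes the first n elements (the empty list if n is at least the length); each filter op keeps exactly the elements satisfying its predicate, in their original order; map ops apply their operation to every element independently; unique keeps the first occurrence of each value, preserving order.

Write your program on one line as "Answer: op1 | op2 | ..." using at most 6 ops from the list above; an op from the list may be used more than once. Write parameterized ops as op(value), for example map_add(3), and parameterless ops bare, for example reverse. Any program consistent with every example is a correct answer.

filter_odd | unique | map_mul(9) | take(4) | take(3)

Check, running the answer program on each example:
  [-41, 25, -33, -34, 36, -11, -15, -19] -> [-41, 25, -33, -11, -15, -19] -> [-41, 25, -33, -11, -15, -19] -> [-369, 225, -297, -99, -135, -171] -> [-369, 225, -297, -99] -> [-369, 225, -297]
  [-21, -23, 42, 41, 32, -13, 40] -> [-21, -23, 41, -13] -> [-21, -23, 41, -13] -> [-189, -207, 369, -117] -> [-189, -207, 369, -117] -> [-189, -207, 369]
  [33, -32, 24, 6, -40, 33, -33, 0, -26] -> [33, 33, -33] -> [33, -33] -> [297, -297] -> [297, -297] -> [297, -297]
  [20, 42, -25, 50, -1, -21, 23, -34] -> [-25, -1, -21, 23] -> [-25, -1, -21, 23] -> [-225, -9, -189, 207] -> [-225, -9, -189, 207] -> [-225, -9, -189]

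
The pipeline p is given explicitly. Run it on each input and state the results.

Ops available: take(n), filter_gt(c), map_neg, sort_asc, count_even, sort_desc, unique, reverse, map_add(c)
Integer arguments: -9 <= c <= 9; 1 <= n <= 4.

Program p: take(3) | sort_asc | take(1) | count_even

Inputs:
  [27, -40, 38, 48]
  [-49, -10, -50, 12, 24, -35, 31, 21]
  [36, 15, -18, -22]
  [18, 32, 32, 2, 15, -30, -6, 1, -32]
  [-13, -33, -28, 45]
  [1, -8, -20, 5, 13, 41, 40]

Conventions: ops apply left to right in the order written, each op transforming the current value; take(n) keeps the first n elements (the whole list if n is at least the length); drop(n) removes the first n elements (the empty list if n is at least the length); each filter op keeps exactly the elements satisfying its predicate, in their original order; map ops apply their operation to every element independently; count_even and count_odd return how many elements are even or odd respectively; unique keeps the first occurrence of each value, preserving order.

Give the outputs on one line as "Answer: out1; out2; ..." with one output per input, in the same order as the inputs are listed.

1; 1; 1; 1; 0; 1

Execution, op by op:
  [27, -40, 38, 48] -> [27, -40, 38] -> [-40, 27, 38] -> [-40] -> 1
  [-49, -10, -50, 12, 24, -35, 31, 21] -> [-49, -10, -50] -> [-50, -49, -10] -> [-50] -> 1
  [36, 15, -18, -22] -> [36, 15, -18] -> [-18, 15, 36] -> [-18] -> 1
  [18, 32, 32, 2, 15, -30, -6, 1, -32] -> [18, 32, 32] -> [18, 32, 32] -> [18] -> 1
  [-13, -33, -28, 45] -> [-13, -33, -28] -> [-33, -28, -13] -> [-33] -> 0
  [1, -8, -20, 5, 13, 41, 40] -> [1, -8, -20] -> [-20, -8, 1] -> [-20] -> 1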